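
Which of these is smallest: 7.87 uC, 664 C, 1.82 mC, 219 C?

7.87 uC = 0.00000787 C
664 C = 664 C
1.82 mC = 0.00182 C
219 C = 219 C

7.87 uC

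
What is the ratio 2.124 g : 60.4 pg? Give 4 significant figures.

(2.124) / (60.4 × 10⁻¹²) = 0.035166 × 10¹²

35170000000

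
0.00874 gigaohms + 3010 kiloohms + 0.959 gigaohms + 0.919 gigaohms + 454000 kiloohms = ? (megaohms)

2343.75 megaohms

In megaohms:
  0.00874 gigaohms = 0.00874 × 10³ megaohms = 8.74
  3010 kiloohms = 3010 × 10⁻³ megaohms = 3.01
  0.959 gigaohms = 0.959 × 10³ megaohms = 959
  0.919 gigaohms = 0.919 × 10³ megaohms = 919
  454000 kiloohms = 454000 × 10⁻³ megaohms = 454
Sum: 8.74 + 3.01 + 959 + 919 + 454 = 2343.75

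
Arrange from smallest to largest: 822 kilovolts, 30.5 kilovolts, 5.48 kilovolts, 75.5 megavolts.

5.48 kilovolts < 30.5 kilovolts < 822 kilovolts < 75.5 megavolts

822 kilovolts = 822000 volts
30.5 kilovolts = 30500 volts
5.48 kilovolts = 5480 volts
75.5 megavolts = 75500000 volts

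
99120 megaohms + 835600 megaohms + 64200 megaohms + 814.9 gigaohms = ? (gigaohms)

In gigaohms:
  99120 megaohms = 99120 × 10^-3 gigaohms = 99.12
  835600 megaohms = 835600 × 10^-3 gigaohms = 835.6
  64200 megaohms = 64200 × 10^-3 gigaohms = 64.2
  814.9 gigaohms → 814.9
Sum: 99.12 + 835.6 + 64.2 + 814.9 = 1813.82

1813.82 gigaohms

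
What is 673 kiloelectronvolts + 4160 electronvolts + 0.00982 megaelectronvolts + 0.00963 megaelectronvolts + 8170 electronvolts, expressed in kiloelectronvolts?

704.78 kiloelectronvolts

In kiloelectronvolts:
  673 kiloelectronvolts → 673
  4160 electronvolts = 4160 × 10⁻³ kiloelectronvolts = 4.16
  0.00982 megaelectronvolts = 0.00982 × 10³ kiloelectronvolts = 9.82
  0.00963 megaelectronvolts = 0.00963 × 10³ kiloelectronvolts = 9.63
  8170 electronvolts = 8170 × 10⁻³ kiloelectronvolts = 8.17
Sum: 673 + 4.16 + 9.82 + 9.63 + 8.17 = 704.78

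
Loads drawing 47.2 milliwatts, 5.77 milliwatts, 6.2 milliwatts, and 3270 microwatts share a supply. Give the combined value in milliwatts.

In milliwatts:
  47.2 milliwatts → 47.2
  5.77 milliwatts → 5.77
  6.2 milliwatts → 6.2
  3270 microwatts = 3270 × 10^-3 milliwatts = 3.27
Sum: 47.2 + 5.77 + 6.2 + 3.27 = 62.44

62.44 milliwatts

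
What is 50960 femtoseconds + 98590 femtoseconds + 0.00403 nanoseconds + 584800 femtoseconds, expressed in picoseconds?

In picoseconds:
  50960 femtoseconds = 50960 × 10^-3 picoseconds = 50.96
  98590 femtoseconds = 98590 × 10^-3 picoseconds = 98.59
  0.00403 nanoseconds = 0.00403 × 10^3 picoseconds = 4.03
  584800 femtoseconds = 584800 × 10^-3 picoseconds = 584.8
Sum: 50.96 + 98.59 + 4.03 + 584.8 = 738.38

738.38 picoseconds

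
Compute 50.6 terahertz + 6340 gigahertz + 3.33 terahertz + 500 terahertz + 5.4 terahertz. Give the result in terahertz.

In terahertz:
  50.6 terahertz → 50.6
  6340 gigahertz = 6340e-3 terahertz = 6.34
  3.33 terahertz → 3.33
  500 terahertz → 500
  5.4 terahertz → 5.4
Sum: 50.6 + 6.34 + 3.33 + 500 + 5.4 = 565.67

565.67 terahertz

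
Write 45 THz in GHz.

tera = 10^12, giga = 10^9; factor is 10^3.
45 × 10^3 = 45000

45000 GHz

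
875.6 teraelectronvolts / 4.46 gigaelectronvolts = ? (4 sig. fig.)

196300

(875.6 × 10¹²) / (4.46 × 10⁹) = 196.32 × 10³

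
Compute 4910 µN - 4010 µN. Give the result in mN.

0.9 mN

In mN:
  4910 µN = 4910e-3 mN = 4.91
  4010 µN = 4010e-3 mN = 4.01
Difference: 4.91 - 4.01 = 0.9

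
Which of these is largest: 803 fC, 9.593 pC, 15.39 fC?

9.593 pC

803 fC = 0.000000000000803 C
9.593 pC = 0.000000000009593 C
15.39 fC = 0.00000000000001539 C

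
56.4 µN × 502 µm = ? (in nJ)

28.3128 nJ

56.4 × 10^-6 × 502 × 10^-6 = 28312.8 × 10^-12 J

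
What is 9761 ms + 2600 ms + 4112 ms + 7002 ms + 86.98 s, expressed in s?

In s:
  9761 ms = 9761 × 10⁻³ s = 9.761
  2600 ms = 2600 × 10⁻³ s = 2.6
  4112 ms = 4112 × 10⁻³ s = 4.112
  7002 ms = 7002 × 10⁻³ s = 7.002
  86.98 s → 86.98
Sum: 9.761 + 2.6 + 4.112 + 7.002 + 86.98 = 110.455

110.455 s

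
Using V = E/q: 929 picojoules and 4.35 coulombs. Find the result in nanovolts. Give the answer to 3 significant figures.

(929 × 10⁻¹²) / (4.35) = 213.56 × 10⁻¹² V

0.214 nanovolts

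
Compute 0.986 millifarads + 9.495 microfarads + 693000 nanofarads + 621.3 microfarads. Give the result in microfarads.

In microfarads:
  0.986 millifarads = 0.986 × 10³ microfarads = 986
  9.495 microfarads → 9.495
  693000 nanofarads = 693000 × 10⁻³ microfarads = 693
  621.3 microfarads → 621.3
Sum: 986 + 9.495 + 693 + 621.3 = 2309.795

2309.795 microfarads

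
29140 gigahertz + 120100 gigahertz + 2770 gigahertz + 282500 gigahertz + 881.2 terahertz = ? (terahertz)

In terahertz:
  29140 gigahertz = 29140 × 10⁻³ terahertz = 29.14
  120100 gigahertz = 120100 × 10⁻³ terahertz = 120.1
  2770 gigahertz = 2770 × 10⁻³ terahertz = 2.77
  282500 gigahertz = 282500 × 10⁻³ terahertz = 282.5
  881.2 terahertz → 881.2
Sum: 29.14 + 120.1 + 2.77 + 282.5 + 881.2 = 1315.71

1315.71 terahertz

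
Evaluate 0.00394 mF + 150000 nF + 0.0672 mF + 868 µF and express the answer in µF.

In µF:
  0.00394 mF = 0.00394e3 µF = 3.94
  150000 nF = 150000e-3 µF = 150
  0.0672 mF = 0.0672e3 µF = 67.2
  868 µF → 868
Sum: 3.94 + 150 + 67.2 + 868 = 1089.14

1089.14 µF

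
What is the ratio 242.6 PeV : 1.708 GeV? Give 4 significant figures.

(242.6e15) / (1.708e9) = 142.04e6

142000000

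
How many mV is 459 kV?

kilo = 10³, milli = 10⁻³; factor is 10⁶.
459 × 10⁶ = 459000000

459000000 mV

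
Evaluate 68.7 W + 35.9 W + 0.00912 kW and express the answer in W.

113.72 W

In W:
  68.7 W → 68.7
  35.9 W → 35.9
  0.00912 kW = 0.00912 × 10^3 W = 9.12
Sum: 68.7 + 35.9 + 9.12 = 113.72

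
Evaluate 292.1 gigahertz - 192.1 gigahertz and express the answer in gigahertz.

100 gigahertz

In gigahertz:
  292.1 gigahertz → 292.1
  192.1 gigahertz → 192.1
Difference: 292.1 - 192.1 = 100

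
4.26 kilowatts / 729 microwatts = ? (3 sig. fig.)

5840000

(4.26 × 10³) / (729 × 10⁻⁶) = 0.005844 × 10⁹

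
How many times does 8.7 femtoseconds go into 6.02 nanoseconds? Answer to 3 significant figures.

(6.02 × 10^-9) / (8.7 × 10^-15) = 0.692 × 10^6

692000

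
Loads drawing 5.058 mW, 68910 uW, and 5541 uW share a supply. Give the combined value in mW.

79.509 mW

In mW:
  5.058 mW → 5.058
  68910 uW = 68910e-3 mW = 68.91
  5541 uW = 5541e-3 mW = 5.541
Sum: 5.058 + 68.91 + 5.541 = 79.509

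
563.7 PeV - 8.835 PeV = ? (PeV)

554.865 PeV

In PeV:
  563.7 PeV → 563.7
  8.835 PeV → 8.835
Difference: 563.7 - 8.835 = 554.865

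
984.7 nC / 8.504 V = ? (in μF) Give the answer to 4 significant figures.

(984.7e-9) / (8.504) = 115.793e-9 F

0.1158 μF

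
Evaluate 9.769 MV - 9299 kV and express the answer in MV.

In MV:
  9.769 MV → 9.769
  9299 kV = 9299 × 10⁻³ MV = 9.299
Difference: 9.769 - 9.299 = 0.47

0.47 MV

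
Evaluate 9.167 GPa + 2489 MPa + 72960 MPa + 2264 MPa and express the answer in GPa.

In GPa:
  9.167 GPa → 9.167
  2489 MPa = 2489e-3 GPa = 2.489
  72960 MPa = 72960e-3 GPa = 72.96
  2264 MPa = 2264e-3 GPa = 2.264
Sum: 9.167 + 2.489 + 72.96 + 2.264 = 86.88

86.88 GPa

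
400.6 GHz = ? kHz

400600000 kHz

giga = 10^9, kilo = 10^3; factor is 10^6.
400.6 × 10^6 = 400600000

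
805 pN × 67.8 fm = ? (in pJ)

0.000000000054579 pJ

805 × 10⁻¹² × 67.8 × 10⁻¹⁵ = 54579 × 10⁻²⁷ J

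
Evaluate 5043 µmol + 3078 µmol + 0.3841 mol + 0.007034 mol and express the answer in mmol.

399.255 mmol

In mmol:
  5043 µmol = 5043 × 10⁻³ mmol = 5.043
  3078 µmol = 3078 × 10⁻³ mmol = 3.078
  0.3841 mol = 0.3841 × 10³ mmol = 384.1
  0.007034 mol = 0.007034 × 10³ mmol = 7.034
Sum: 5.043 + 3.078 + 384.1 + 7.034 = 399.255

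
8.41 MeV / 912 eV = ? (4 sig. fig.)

9221

(8.41 × 10⁶) / (912) = 0.0092215 × 10⁶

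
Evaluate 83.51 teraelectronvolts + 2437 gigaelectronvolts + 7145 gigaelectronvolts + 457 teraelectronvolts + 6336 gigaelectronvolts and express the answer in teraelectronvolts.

In teraelectronvolts:
  83.51 teraelectronvolts → 83.51
  2437 gigaelectronvolts = 2437 × 10⁻³ teraelectronvolts = 2.437
  7145 gigaelectronvolts = 7145 × 10⁻³ teraelectronvolts = 7.145
  457 teraelectronvolts → 457
  6336 gigaelectronvolts = 6336 × 10⁻³ teraelectronvolts = 6.336
Sum: 83.51 + 2.437 + 7.145 + 457 + 6.336 = 556.428

556.428 teraelectronvolts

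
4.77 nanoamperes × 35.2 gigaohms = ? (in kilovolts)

0.167904 kilovolts

4.77 × 10⁻⁹ × 35.2 × 10⁹ = 167.904 V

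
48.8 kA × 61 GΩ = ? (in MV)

2976800000 MV

48.8e3 × 61e9 = 2976.8e12 V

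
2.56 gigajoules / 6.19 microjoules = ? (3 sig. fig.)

(2.56e9) / (6.19e-6) = 0.4136e15

414000000000000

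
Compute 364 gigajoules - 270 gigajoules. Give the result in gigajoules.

In gigajoules:
  364 gigajoules → 364
  270 gigajoules → 270
Difference: 364 - 270 = 94

94 gigajoules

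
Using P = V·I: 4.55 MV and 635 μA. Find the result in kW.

4.55 × 10^6 × 635 × 10^-6 = 2889.25 W

2.88925 kW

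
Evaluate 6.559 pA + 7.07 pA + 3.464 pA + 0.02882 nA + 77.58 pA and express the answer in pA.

123.493 pA

In pA:
  6.559 pA → 6.559
  7.07 pA → 7.07
  3.464 pA → 3.464
  0.02882 nA = 0.02882 × 10³ pA = 28.82
  77.58 pA → 77.58
Sum: 6.559 + 7.07 + 3.464 + 28.82 + 77.58 = 123.493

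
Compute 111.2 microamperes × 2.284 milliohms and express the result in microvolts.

111.2 × 10^-6 × 2.284 × 10^-3 = 253.9808 × 10^-9 V

0.2539808 microvolts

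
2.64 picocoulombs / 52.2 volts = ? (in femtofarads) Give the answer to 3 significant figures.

(2.64e-12) / (52.2) = 0.050575e-12 F

50.6 femtofarads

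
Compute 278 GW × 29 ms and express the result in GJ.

278 × 10⁹ × 29 × 10⁻³ = 8062 × 10⁶ J

8.062 GJ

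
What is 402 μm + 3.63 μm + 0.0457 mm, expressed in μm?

In μm:
  402 μm → 402
  3.63 μm → 3.63
  0.0457 mm = 0.0457e3 μm = 45.7
Sum: 402 + 3.63 + 45.7 = 451.33

451.33 μm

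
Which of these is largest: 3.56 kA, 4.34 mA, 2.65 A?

3.56 kA

3.56 kA = 3560 A
4.34 mA = 0.00434 A
2.65 A = 2.65 A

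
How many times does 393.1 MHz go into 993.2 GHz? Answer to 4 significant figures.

2527

(993.2e9) / (393.1e6) = 2.5266e3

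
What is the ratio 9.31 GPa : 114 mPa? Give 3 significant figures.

(9.31 × 10^9) / (114 × 10^-3) = 0.08167 × 10^12

81700000000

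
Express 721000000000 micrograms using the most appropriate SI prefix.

721 kilograms

= 721e3 grams; 1e3 is kilo.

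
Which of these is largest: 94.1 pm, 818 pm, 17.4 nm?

94.1 pm = 0.0000000000941 m
818 pm = 0.000000000818 m
17.4 nm = 0.0000000174 m

17.4 nm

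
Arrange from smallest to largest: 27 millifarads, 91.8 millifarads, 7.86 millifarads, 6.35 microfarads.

6.35 microfarads < 7.86 millifarads < 27 millifarads < 91.8 millifarads

27 millifarads = 0.027 farads
91.8 millifarads = 0.0918 farads
7.86 millifarads = 0.00786 farads
6.35 microfarads = 0.00000635 farads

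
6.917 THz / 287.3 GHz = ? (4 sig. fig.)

24.08

(6.917 × 10^12) / (287.3 × 10^9) = 0.024076 × 10^3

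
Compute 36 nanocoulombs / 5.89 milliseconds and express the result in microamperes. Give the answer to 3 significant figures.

(36e-9) / (5.89e-3) = 6.1121e-6 A

6.11 microamperes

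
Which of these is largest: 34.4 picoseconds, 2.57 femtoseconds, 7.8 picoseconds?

34.4 picoseconds = 0.0000000000344 seconds
2.57 femtoseconds = 0.00000000000000257 seconds
7.8 picoseconds = 0.0000000000078 seconds

34.4 picoseconds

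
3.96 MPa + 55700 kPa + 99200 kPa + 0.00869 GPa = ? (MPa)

167.55 MPa

In MPa:
  3.96 MPa → 3.96
  55700 kPa = 55700e-3 MPa = 55.7
  99200 kPa = 99200e-3 MPa = 99.2
  0.00869 GPa = 0.00869e3 MPa = 8.69
Sum: 3.96 + 55.7 + 99.2 + 8.69 = 167.55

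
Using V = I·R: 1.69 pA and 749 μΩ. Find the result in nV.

1.69 × 10^-12 × 749 × 10^-6 = 1265.81 × 10^-18 V

0.00000126581 nV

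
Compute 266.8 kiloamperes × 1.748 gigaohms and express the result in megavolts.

266.8 × 10^3 × 1.748 × 10^9 = 466.3664 × 10^12 V

466366400 megavolts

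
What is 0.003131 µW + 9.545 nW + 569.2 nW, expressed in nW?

In nW:
  0.003131 µW = 0.003131e3 nW = 3.131
  9.545 nW → 9.545
  569.2 nW → 569.2
Sum: 3.131 + 9.545 + 569.2 = 581.876

581.876 nW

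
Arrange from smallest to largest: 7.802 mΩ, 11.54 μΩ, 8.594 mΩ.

7.802 mΩ = 0.007802 Ω
11.54 μΩ = 0.00001154 Ω
8.594 mΩ = 0.008594 Ω

11.54 μΩ < 7.802 mΩ < 8.594 mΩ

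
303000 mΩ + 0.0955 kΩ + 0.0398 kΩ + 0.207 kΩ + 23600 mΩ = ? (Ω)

668.9 Ω

In Ω:
  303000 mΩ = 303000 × 10^-3 Ω = 303
  0.0955 kΩ = 0.0955 × 10^3 Ω = 95.5
  0.0398 kΩ = 0.0398 × 10^3 Ω = 39.8
  0.207 kΩ = 0.207 × 10^3 Ω = 207
  23600 mΩ = 23600 × 10^-3 Ω = 23.6
Sum: 303 + 95.5 + 39.8 + 207 + 23.6 = 668.9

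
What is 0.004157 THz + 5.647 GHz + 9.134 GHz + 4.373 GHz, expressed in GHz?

23.311 GHz

In GHz:
  0.004157 THz = 0.004157e3 GHz = 4.157
  5.647 GHz → 5.647
  9.134 GHz → 9.134
  4.373 GHz → 4.373
Sum: 4.157 + 5.647 + 9.134 + 4.373 = 23.311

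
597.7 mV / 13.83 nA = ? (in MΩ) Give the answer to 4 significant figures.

43.22 MΩ

(597.7e-3) / (13.83e-9) = 43.2176e6 Ω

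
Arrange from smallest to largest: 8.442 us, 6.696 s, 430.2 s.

8.442 us = 0.000008442 s
6.696 s = 6.696 s
430.2 s = 430.2 s

8.442 us < 6.696 s < 430.2 s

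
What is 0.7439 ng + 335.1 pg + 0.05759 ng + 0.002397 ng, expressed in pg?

In pg:
  0.7439 ng = 0.7439 × 10³ pg = 743.9
  335.1 pg → 335.1
  0.05759 ng = 0.05759 × 10³ pg = 57.59
  0.002397 ng = 0.002397 × 10³ pg = 2.397
Sum: 743.9 + 335.1 + 57.59 + 2.397 = 1138.987

1138.987 pg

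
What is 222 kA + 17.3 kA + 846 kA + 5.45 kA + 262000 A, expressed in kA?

In kA:
  222 kA → 222
  17.3 kA → 17.3
  846 kA → 846
  5.45 kA → 5.45
  262000 A = 262000 × 10⁻³ kA = 262
Sum: 222 + 17.3 + 846 + 5.45 + 262 = 1352.75

1352.75 kA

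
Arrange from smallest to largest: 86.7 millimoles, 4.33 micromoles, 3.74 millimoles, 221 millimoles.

4.33 micromoles < 3.74 millimoles < 86.7 millimoles < 221 millimoles

86.7 millimoles = 0.0867 moles
4.33 micromoles = 0.00000433 moles
3.74 millimoles = 0.00374 moles
221 millimoles = 0.221 moles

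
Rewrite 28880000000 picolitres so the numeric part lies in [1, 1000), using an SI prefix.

28.88 millilitres

= 28.88 × 10⁻³ litres; 10⁻³ is milli.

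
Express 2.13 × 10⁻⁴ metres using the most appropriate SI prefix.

213 micrometres

= 213 × 10⁻⁶ metres; 10⁻⁶ is micro.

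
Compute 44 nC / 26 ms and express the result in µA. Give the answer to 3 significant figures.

1.69 µA

(44e-9) / (26e-3) = 1.6923e-6 A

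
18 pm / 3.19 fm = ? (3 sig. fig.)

(18 × 10⁻¹²) / (3.19 × 10⁻¹⁵) = 5.643 × 10³

5640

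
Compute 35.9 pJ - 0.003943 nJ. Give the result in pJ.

31.957 pJ

In pJ:
  35.9 pJ → 35.9
  0.003943 nJ = 0.003943 × 10^3 pJ = 3.943
Difference: 35.9 - 3.943 = 31.957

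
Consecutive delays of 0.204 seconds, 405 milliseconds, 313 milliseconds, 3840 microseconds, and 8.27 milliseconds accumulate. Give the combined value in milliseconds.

934.11 milliseconds

In milliseconds:
  0.204 seconds = 0.204 × 10^3 milliseconds = 204
  405 milliseconds → 405
  313 milliseconds → 313
  3840 microseconds = 3840 × 10^-3 milliseconds = 3.84
  8.27 milliseconds → 8.27
Sum: 204 + 405 + 313 + 3.84 + 8.27 = 934.11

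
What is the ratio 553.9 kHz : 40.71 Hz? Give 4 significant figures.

13610

(553.9e3) / (40.71) = 13.606e3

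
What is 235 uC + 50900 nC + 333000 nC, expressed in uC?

In uC:
  235 uC → 235
  50900 nC = 50900 × 10⁻³ uC = 50.9
  333000 nC = 333000 × 10⁻³ uC = 333
Sum: 235 + 50.9 + 333 = 618.9

618.9 uC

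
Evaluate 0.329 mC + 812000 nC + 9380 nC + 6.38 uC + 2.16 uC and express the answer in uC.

1158.92 uC

In uC:
  0.329 mC = 0.329e3 uC = 329
  812000 nC = 812000e-3 uC = 812
  9380 nC = 9380e-3 uC = 9.38
  6.38 uC → 6.38
  2.16 uC → 2.16
Sum: 329 + 812 + 9.38 + 6.38 + 2.16 = 1158.92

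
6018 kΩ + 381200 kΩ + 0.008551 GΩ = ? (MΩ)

395.769 MΩ

In MΩ:
  6018 kΩ = 6018e-3 MΩ = 6.018
  381200 kΩ = 381200e-3 MΩ = 381.2
  0.008551 GΩ = 0.008551e3 MΩ = 8.551
Sum: 6.018 + 381.2 + 8.551 = 395.769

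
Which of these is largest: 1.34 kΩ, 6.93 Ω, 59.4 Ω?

1.34 kΩ

1.34 kΩ = 1340 Ω
6.93 Ω = 6.93 Ω
59.4 Ω = 59.4 Ω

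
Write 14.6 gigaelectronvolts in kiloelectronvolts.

giga = 10⁹, kilo = 10³; factor is 10⁶.
14.6 × 10⁶ = 14600000

14600000 kiloelectronvolts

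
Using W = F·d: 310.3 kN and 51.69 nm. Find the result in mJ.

310.3e3 × 51.69e-9 = 16039.407e-6 J

16.039407 mJ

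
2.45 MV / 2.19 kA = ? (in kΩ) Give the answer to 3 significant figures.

(2.45e6) / (2.19e3) = 1.1187e3 Ω

1.12 kΩ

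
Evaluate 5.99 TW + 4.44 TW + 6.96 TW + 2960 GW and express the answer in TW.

20.35 TW

In TW:
  5.99 TW → 5.99
  4.44 TW → 4.44
  6.96 TW → 6.96
  2960 GW = 2960 × 10⁻³ TW = 2.96
Sum: 5.99 + 4.44 + 6.96 + 2.96 = 20.35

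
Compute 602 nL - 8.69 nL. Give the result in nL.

In nL:
  602 nL → 602
  8.69 nL → 8.69
Difference: 602 - 8.69 = 593.31

593.31 nL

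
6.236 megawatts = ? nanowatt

6236000000000000 nanowatts

mega = 1e6, nano = 1e-9; factor is 1e15.
6.236 × 1e15 = 6236000000000000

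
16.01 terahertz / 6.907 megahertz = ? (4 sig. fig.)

2318000

(16.01 × 10^12) / (6.907 × 10^6) = 2.3179 × 10^6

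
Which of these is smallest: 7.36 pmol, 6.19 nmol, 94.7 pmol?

7.36 pmol = 0.00000000000736 mol
6.19 nmol = 0.00000000619 mol
94.7 pmol = 0.0000000000947 mol

7.36 pmol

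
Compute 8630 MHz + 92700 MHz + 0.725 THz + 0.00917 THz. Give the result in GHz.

835.5 GHz

In GHz:
  8630 MHz = 8630 × 10⁻³ GHz = 8.63
  92700 MHz = 92700 × 10⁻³ GHz = 92.7
  0.725 THz = 0.725 × 10³ GHz = 725
  0.00917 THz = 0.00917 × 10³ GHz = 9.17
Sum: 8.63 + 92.7 + 725 + 9.17 = 835.5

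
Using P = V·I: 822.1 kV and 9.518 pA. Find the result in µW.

7.8247478 µW

822.1e3 × 9.518e-12 = 7824.7478e-9 W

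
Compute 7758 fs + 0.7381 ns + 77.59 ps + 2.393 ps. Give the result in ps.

825.841 ps

In ps:
  7758 fs = 7758e-3 ps = 7.758
  0.7381 ns = 0.7381e3 ps = 738.1
  77.59 ps → 77.59
  2.393 ps → 2.393
Sum: 7.758 + 738.1 + 77.59 + 2.393 = 825.841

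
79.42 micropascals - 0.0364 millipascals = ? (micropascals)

43.02 micropascals

In micropascals:
  79.42 micropascals → 79.42
  0.0364 millipascals = 0.0364 × 10^3 micropascals = 36.4
Difference: 79.42 - 36.4 = 43.02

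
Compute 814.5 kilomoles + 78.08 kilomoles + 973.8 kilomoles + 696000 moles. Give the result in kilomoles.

In kilomoles:
  814.5 kilomoles → 814.5
  78.08 kilomoles → 78.08
  973.8 kilomoles → 973.8
  696000 moles = 696000 × 10^-3 kilomoles = 696
Sum: 814.5 + 78.08 + 973.8 + 696 = 2562.38

2562.38 kilomoles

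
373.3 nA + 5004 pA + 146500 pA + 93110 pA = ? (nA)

In nA:
  373.3 nA → 373.3
  5004 pA = 5004e-3 nA = 5.004
  146500 pA = 146500e-3 nA = 146.5
  93110 pA = 93110e-3 nA = 93.11
Sum: 373.3 + 5.004 + 146.5 + 93.11 = 617.914

617.914 nA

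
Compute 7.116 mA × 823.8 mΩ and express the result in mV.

5.8621608 mV

7.116 × 10⁻³ × 823.8 × 10⁻³ = 5862.1608 × 10⁻⁶ V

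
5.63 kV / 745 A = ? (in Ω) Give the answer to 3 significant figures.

(5.63 × 10³) / (745) = 0.007557 × 10³ Ω

7.56 Ω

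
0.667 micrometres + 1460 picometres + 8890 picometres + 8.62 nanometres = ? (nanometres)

685.97 nanometres

In nanometres:
  0.667 micrometres = 0.667 × 10^3 nanometres = 667
  1460 picometres = 1460 × 10^-3 nanometres = 1.46
  8890 picometres = 8890 × 10^-3 nanometres = 8.89
  8.62 nanometres → 8.62
Sum: 667 + 1.46 + 8.89 + 8.62 = 685.97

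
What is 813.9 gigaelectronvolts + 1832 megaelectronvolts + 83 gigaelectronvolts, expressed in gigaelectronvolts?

898.732 gigaelectronvolts

In gigaelectronvolts:
  813.9 gigaelectronvolts → 813.9
  1832 megaelectronvolts = 1832e-3 gigaelectronvolts = 1.832
  83 gigaelectronvolts → 83
Sum: 813.9 + 1.832 + 83 = 898.732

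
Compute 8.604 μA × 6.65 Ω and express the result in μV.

8.604e-6 × 6.65 = 57.2166e-6 V

57.2166 μV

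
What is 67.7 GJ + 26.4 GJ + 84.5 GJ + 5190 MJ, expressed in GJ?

183.79 GJ

In GJ:
  67.7 GJ → 67.7
  26.4 GJ → 26.4
  84.5 GJ → 84.5
  5190 MJ = 5190e-3 GJ = 5.19
Sum: 67.7 + 26.4 + 84.5 + 5.19 = 183.79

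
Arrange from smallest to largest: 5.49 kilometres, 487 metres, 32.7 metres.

32.7 metres < 487 metres < 5.49 kilometres

5.49 kilometres = 5490 metres
487 metres = 487 metres
32.7 metres = 32.7 metres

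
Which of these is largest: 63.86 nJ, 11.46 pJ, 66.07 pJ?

63.86 nJ

63.86 nJ = 0.00000006386 J
11.46 pJ = 0.00000000001146 J
66.07 pJ = 0.00000000006607 J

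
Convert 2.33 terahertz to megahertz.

tera = 1e12, mega = 1e6; factor is 1e6.
2.33 × 1e6 = 2330000

2330000 megahertz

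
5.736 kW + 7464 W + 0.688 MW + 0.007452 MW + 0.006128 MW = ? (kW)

714.78 kW

In kW:
  5.736 kW → 5.736
  7464 W = 7464e-3 kW = 7.464
  0.688 MW = 0.688e3 kW = 688
  0.007452 MW = 0.007452e3 kW = 7.452
  0.006128 MW = 0.006128e3 kW = 6.128
Sum: 5.736 + 7.464 + 688 + 7.452 + 6.128 = 714.78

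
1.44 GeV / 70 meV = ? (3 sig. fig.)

20600000000

(1.44e9) / (70e-3) = 0.02057e12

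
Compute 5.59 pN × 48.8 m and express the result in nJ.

0.272792 nJ

5.59 × 10⁻¹² × 48.8 = 272.792 × 10⁻¹² J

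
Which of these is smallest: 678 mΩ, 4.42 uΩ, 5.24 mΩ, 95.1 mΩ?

4.42 uΩ

678 mΩ = 0.678 Ω
4.42 uΩ = 0.00000442 Ω
5.24 mΩ = 0.00524 Ω
95.1 mΩ = 0.0951 Ω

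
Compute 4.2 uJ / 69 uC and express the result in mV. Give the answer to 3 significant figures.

60.9 mV

(4.2 × 10^-6) / (69 × 10^-6) = 0.06087 V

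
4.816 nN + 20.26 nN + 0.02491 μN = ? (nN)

49.986 nN

In nN:
  4.816 nN → 4.816
  20.26 nN → 20.26
  0.02491 μN = 0.02491e3 nN = 24.91
Sum: 4.816 + 20.26 + 24.91 = 49.986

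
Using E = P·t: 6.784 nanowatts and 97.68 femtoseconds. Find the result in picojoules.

0.00000000066266112 picojoules

6.784 × 10⁻⁹ × 97.68 × 10⁻¹⁵ = 662.66112 × 10⁻²⁴ J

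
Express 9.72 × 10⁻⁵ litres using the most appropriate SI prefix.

97.2 microlitres

= 97.2 × 10⁻⁶ litres; 10⁻⁶ is micro.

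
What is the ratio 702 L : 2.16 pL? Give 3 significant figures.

(702) / (2.16 × 10^-12) = 325 × 10^12

325000000000000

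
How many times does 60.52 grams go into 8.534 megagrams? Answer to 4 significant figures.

(8.534 × 10⁶) / (60.52) = 0.14101 × 10⁶

141000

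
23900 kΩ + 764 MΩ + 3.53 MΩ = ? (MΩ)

In MΩ:
  23900 kΩ = 23900 × 10^-3 MΩ = 23.9
  764 MΩ → 764
  3.53 MΩ → 3.53
Sum: 23.9 + 764 + 3.53 = 791.43

791.43 MΩ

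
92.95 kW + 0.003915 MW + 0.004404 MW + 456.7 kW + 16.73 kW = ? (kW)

In kW:
  92.95 kW → 92.95
  0.003915 MW = 0.003915e3 kW = 3.915
  0.004404 MW = 0.004404e3 kW = 4.404
  456.7 kW → 456.7
  16.73 kW → 16.73
Sum: 92.95 + 3.915 + 4.404 + 456.7 + 16.73 = 574.699

574.699 kW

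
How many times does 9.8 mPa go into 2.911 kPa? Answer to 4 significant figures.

(2.911 × 10^3) / (9.8 × 10^-3) = 0.29704 × 10^6

297000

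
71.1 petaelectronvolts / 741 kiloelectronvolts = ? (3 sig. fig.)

96000000000

(71.1e15) / (741e3) = 0.09595e12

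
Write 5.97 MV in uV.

mega = 10^6, micro = 10^-6; factor is 10^12.
5.97 × 10^12 = 5970000000000

5970000000000 uV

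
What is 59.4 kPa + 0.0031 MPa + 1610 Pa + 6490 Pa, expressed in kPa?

70.6 kPa

In kPa:
  59.4 kPa → 59.4
  0.0031 MPa = 0.0031 × 10^3 kPa = 3.1
  1610 Pa = 1610 × 10^-3 kPa = 1.61
  6490 Pa = 6490 × 10^-3 kPa = 6.49
Sum: 59.4 + 3.1 + 1.61 + 6.49 = 70.6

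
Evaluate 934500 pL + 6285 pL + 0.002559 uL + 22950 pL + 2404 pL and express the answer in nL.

In nL:
  934500 pL = 934500 × 10^-3 nL = 934.5
  6285 pL = 6285 × 10^-3 nL = 6.285
  0.002559 uL = 0.002559 × 10^3 nL = 2.559
  22950 pL = 22950 × 10^-3 nL = 22.95
  2404 pL = 2404 × 10^-3 nL = 2.404
Sum: 934.5 + 6.285 + 2.559 + 22.95 + 2.404 = 968.698

968.698 nL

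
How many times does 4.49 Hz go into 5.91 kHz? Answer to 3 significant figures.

1320

(5.91e3) / (4.49) = 1.316e3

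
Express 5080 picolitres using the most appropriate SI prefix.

= 5.08e-9 litres; 1e-9 is nano.

5.08 nanolitres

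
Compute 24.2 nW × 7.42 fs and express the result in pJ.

24.2 × 10⁻⁹ × 7.42 × 10⁻¹⁵ = 179.564 × 10⁻²⁴ J

0.000000000179564 pJ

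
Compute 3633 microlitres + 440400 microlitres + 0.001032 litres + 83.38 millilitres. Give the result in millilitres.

In millilitres:
  3633 microlitres = 3633 × 10⁻³ millilitres = 3.633
  440400 microlitres = 440400 × 10⁻³ millilitres = 440.4
  0.001032 litres = 0.001032 × 10³ millilitres = 1.032
  83.38 millilitres → 83.38
Sum: 3.633 + 440.4 + 1.032 + 83.38 = 528.445

528.445 millilitres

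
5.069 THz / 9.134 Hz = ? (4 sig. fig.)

555000000000

(5.069 × 10¹²) / (9.134) = 0.55496 × 10¹²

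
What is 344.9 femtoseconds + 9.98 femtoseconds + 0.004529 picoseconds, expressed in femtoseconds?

In femtoseconds:
  344.9 femtoseconds → 344.9
  9.98 femtoseconds → 9.98
  0.004529 picoseconds = 0.004529 × 10³ femtoseconds = 4.529
Sum: 344.9 + 9.98 + 4.529 = 359.409

359.409 femtoseconds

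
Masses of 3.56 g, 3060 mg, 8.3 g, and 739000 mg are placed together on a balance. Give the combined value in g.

753.92 g

In g:
  3.56 g → 3.56
  3060 mg = 3060 × 10⁻³ g = 3.06
  8.3 g → 8.3
  739000 mg = 739000 × 10⁻³ g = 739
Sum: 3.56 + 3.06 + 8.3 + 739 = 753.92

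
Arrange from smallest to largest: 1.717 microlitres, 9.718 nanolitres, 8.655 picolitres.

1.717 microlitres = 0.000001717 litres
9.718 nanolitres = 0.000000009718 litres
8.655 picolitres = 0.000000000008655 litres

8.655 picolitres < 9.718 nanolitres < 1.717 microlitres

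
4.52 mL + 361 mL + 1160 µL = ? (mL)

In mL:
  4.52 mL → 4.52
  361 mL → 361
  1160 µL = 1160 × 10^-3 mL = 1.16
Sum: 4.52 + 361 + 1.16 = 366.68

366.68 mL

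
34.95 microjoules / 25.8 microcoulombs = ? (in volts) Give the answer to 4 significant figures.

1.355 volts

(34.95 × 10⁻⁶) / (25.8 × 10⁻⁶) = 1.35465 V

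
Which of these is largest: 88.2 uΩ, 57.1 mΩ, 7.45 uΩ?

88.2 uΩ = 0.0000882 Ω
57.1 mΩ = 0.0571 Ω
7.45 uΩ = 0.00000745 Ω

57.1 mΩ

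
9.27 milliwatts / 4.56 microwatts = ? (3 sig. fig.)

2030

(9.27 × 10^-3) / (4.56 × 10^-6) = 2.033 × 10^3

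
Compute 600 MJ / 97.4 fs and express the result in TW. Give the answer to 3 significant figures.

6160000000 TW

(600e6) / (97.4e-15) = 6.1602e21 W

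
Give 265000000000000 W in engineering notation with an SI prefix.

= 265 × 10^12 W; 10^12 is tera.

265 TW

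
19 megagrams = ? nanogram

mega = 10^6, nano = 10^-9; factor is 10^15.
19 × 10^15 = 19000000000000000

19000000000000000 nanograms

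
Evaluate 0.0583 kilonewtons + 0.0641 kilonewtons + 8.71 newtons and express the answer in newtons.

In newtons:
  0.0583 kilonewtons = 0.0583 × 10³ newtons = 58.3
  0.0641 kilonewtons = 0.0641 × 10³ newtons = 64.1
  8.71 newtons → 8.71
Sum: 58.3 + 64.1 + 8.71 = 131.11

131.11 newtons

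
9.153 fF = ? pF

0.009153 pF

femto = 1e-15, pico = 1e-12; factor is 1e-3.
9.153 × 1e-3 = 0.009153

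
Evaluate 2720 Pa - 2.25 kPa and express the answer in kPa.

In kPa:
  2720 Pa = 2720e-3 kPa = 2.72
  2.25 kPa → 2.25
Difference: 2.72 - 2.25 = 0.47

0.47 kPa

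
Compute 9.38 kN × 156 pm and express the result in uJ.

1.46328 uJ

9.38e3 × 156e-12 = 1463.28e-9 J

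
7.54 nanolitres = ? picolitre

nano = 10⁻⁹, pico = 10⁻¹²; factor is 10³.
7.54 × 10³ = 7540

7540 picolitres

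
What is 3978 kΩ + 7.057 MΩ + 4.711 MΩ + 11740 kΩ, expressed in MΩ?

In MΩ:
  3978 kΩ = 3978 × 10^-3 MΩ = 3.978
  7.057 MΩ → 7.057
  4.711 MΩ → 4.711
  11740 kΩ = 11740 × 10^-3 MΩ = 11.74
Sum: 3.978 + 7.057 + 4.711 + 11.74 = 27.486

27.486 MΩ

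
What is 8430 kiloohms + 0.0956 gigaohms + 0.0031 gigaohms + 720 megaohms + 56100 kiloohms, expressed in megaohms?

In megaohms:
  8430 kiloohms = 8430 × 10⁻³ megaohms = 8.43
  0.0956 gigaohms = 0.0956 × 10³ megaohms = 95.6
  0.0031 gigaohms = 0.0031 × 10³ megaohms = 3.1
  720 megaohms → 720
  56100 kiloohms = 56100 × 10⁻³ megaohms = 56.1
Sum: 8.43 + 95.6 + 3.1 + 720 + 56.1 = 883.23

883.23 megaohms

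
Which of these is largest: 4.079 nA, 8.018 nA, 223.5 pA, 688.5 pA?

4.079 nA = 0.000000004079 A
8.018 nA = 0.000000008018 A
223.5 pA = 0.0000000002235 A
688.5 pA = 0.0000000006885 A

8.018 nA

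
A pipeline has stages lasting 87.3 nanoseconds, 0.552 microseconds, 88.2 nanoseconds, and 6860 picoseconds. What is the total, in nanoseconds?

In nanoseconds:
  87.3 nanoseconds → 87.3
  0.552 microseconds = 0.552 × 10³ nanoseconds = 552
  88.2 nanoseconds → 88.2
  6860 picoseconds = 6860 × 10⁻³ nanoseconds = 6.86
Sum: 87.3 + 552 + 88.2 + 6.86 = 734.36

734.36 nanoseconds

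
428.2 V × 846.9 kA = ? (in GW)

428.2 × 846.9e3 = 362642.58e3 W

0.36264258 GW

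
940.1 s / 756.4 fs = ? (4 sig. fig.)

(940.1) / (756.4 × 10⁻¹⁵) = 1.2429 × 10¹⁵

1243000000000000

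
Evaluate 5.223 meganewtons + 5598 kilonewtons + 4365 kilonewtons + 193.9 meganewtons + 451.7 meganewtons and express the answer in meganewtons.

In meganewtons:
  5.223 meganewtons → 5.223
  5598 kilonewtons = 5598 × 10⁻³ meganewtons = 5.598
  4365 kilonewtons = 4365 × 10⁻³ meganewtons = 4.365
  193.9 meganewtons → 193.9
  451.7 meganewtons → 451.7
Sum: 5.223 + 5.598 + 4.365 + 193.9 + 451.7 = 660.786

660.786 meganewtons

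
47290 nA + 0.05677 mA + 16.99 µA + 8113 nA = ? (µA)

In µA:
  47290 nA = 47290 × 10^-3 µA = 47.29
  0.05677 mA = 0.05677 × 10^3 µA = 56.77
  16.99 µA → 16.99
  8113 nA = 8113 × 10^-3 µA = 8.113
Sum: 47.29 + 56.77 + 16.99 + 8.113 = 129.163

129.163 µA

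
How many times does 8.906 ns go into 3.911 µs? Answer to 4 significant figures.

439.1

(3.911 × 10^-6) / (8.906 × 10^-9) = 0.43914 × 10^3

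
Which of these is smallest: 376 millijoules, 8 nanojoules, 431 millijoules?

8 nanojoules

376 millijoules = 0.376 joules
8 nanojoules = 0.000000008 joules
431 millijoules = 0.431 joules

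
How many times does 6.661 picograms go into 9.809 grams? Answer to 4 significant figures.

(9.809) / (6.661e-12) = 1.4726e12

1473000000000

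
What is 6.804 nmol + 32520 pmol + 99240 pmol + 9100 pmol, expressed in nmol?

147.664 nmol

In nmol:
  6.804 nmol → 6.804
  32520 pmol = 32520 × 10⁻³ nmol = 32.52
  99240 pmol = 99240 × 10⁻³ nmol = 99.24
  9100 pmol = 9100 × 10⁻³ nmol = 9.1
Sum: 6.804 + 32.52 + 99.24 + 9.1 = 147.664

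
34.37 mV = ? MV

0.00000003437 MV

milli = 10⁻³, mega = 10⁶; factor is 10⁻⁹.
34.37 × 10⁻⁹ = 0.00000003437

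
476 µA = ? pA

476000000 pA

micro = 10^-6, pico = 10^-12; factor is 10^6.
476 × 10^6 = 476000000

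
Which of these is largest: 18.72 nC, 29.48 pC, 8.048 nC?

18.72 nC = 0.00000001872 C
29.48 pC = 0.00000000002948 C
8.048 nC = 0.000000008048 C

18.72 nC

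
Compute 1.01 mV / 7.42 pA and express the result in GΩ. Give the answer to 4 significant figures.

0.1361 GΩ

(1.01 × 10^-3) / (7.42 × 10^-12) = 0.136119 × 10^9 Ω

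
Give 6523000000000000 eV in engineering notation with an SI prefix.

6.523 PeV

= 6.523 × 10^15 eV; 10^15 is peta.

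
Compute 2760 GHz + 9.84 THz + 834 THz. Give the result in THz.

In THz:
  2760 GHz = 2760e-3 THz = 2.76
  9.84 THz → 9.84
  834 THz → 834
Sum: 2.76 + 9.84 + 834 = 846.6

846.6 THz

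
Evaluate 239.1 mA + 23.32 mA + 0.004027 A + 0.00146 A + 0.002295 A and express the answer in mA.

270.202 mA

In mA:
  239.1 mA → 239.1
  23.32 mA → 23.32
  0.004027 A = 0.004027e3 mA = 4.027
  0.00146 A = 0.00146e3 mA = 1.46
  0.002295 A = 0.002295e3 mA = 2.295
Sum: 239.1 + 23.32 + 4.027 + 1.46 + 2.295 = 270.202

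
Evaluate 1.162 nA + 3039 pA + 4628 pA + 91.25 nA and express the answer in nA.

In nA:
  1.162 nA → 1.162
  3039 pA = 3039 × 10⁻³ nA = 3.039
  4628 pA = 4628 × 10⁻³ nA = 4.628
  91.25 nA → 91.25
Sum: 1.162 + 3.039 + 4.628 + 91.25 = 100.079

100.079 nA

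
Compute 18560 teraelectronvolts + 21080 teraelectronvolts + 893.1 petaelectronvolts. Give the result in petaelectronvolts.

932.74 petaelectronvolts

In petaelectronvolts:
  18560 teraelectronvolts = 18560 × 10⁻³ petaelectronvolts = 18.56
  21080 teraelectronvolts = 21080 × 10⁻³ petaelectronvolts = 21.08
  893.1 petaelectronvolts → 893.1
Sum: 18.56 + 21.08 + 893.1 = 932.74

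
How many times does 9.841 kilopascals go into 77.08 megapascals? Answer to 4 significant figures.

7833

(77.08 × 10⁶) / (9.841 × 10³) = 7.8325 × 10³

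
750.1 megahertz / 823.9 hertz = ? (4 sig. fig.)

910400

(750.1e6) / (823.9) = 0.91043e6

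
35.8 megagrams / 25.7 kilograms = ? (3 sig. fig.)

1390

(35.8e6) / (25.7e3) = 1.393e3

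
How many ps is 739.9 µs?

739900000 ps

micro = 1e-6, pico = 1e-12; factor is 1e6.
739.9 × 1e6 = 739900000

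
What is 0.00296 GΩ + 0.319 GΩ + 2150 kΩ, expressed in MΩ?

324.11 MΩ

In MΩ:
  0.00296 GΩ = 0.00296e3 MΩ = 2.96
  0.319 GΩ = 0.319e3 MΩ = 319
  2150 kΩ = 2150e-3 MΩ = 2.15
Sum: 2.96 + 319 + 2.15 = 324.11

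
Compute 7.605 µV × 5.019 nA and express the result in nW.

0.000038169495 nW

7.605 × 10⁻⁶ × 5.019 × 10⁻⁹ = 38.169495 × 10⁻¹⁵ W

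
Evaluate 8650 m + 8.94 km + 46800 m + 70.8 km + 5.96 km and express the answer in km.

141.15 km

In km:
  8650 m = 8650e-3 km = 8.65
  8.94 km → 8.94
  46800 m = 46800e-3 km = 46.8
  70.8 km → 70.8
  5.96 km → 5.96
Sum: 8.65 + 8.94 + 46.8 + 70.8 + 5.96 = 141.15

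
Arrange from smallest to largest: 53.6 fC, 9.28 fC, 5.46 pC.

9.28 fC < 53.6 fC < 5.46 pC

53.6 fC = 0.0000000000000536 C
9.28 fC = 0.00000000000000928 C
5.46 pC = 0.00000000000546 C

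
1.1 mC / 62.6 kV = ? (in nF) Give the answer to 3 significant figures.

17.6 nF

(1.1e-3) / (62.6e3) = 0.017572e-6 F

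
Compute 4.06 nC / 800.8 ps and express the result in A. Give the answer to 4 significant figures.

5.070 A

(4.06 × 10⁻⁹) / (800.8 × 10⁻¹²) = 0.00506993 × 10³ A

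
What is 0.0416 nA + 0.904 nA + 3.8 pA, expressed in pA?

949.4 pA

In pA:
  0.0416 nA = 0.0416e3 pA = 41.6
  0.904 nA = 0.904e3 pA = 904
  3.8 pA → 3.8
Sum: 41.6 + 904 + 3.8 = 949.4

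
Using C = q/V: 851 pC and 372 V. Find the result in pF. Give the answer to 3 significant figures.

(851e-12) / (372) = 2.2876e-12 F

2.29 pF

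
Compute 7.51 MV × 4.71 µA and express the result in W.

35.3721 W

7.51 × 10^6 × 4.71 × 10^-6 = 35.3721 W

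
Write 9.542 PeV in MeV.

9542000000 MeV

peta = 1e15, mega = 1e6; factor is 1e9.
9.542 × 1e9 = 9542000000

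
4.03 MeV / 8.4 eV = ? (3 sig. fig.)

480000

(4.03 × 10^6) / (8.4) = 0.4798 × 10^6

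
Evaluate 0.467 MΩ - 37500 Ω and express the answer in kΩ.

In kΩ:
  0.467 MΩ = 0.467 × 10³ kΩ = 467
  37500 Ω = 37500 × 10⁻³ kΩ = 37.5
Difference: 467 - 37.5 = 429.5

429.5 kΩ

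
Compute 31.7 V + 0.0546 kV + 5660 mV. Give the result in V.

91.96 V

In V:
  31.7 V → 31.7
  0.0546 kV = 0.0546 × 10³ V = 54.6
  5660 mV = 5660 × 10⁻³ V = 5.66
Sum: 31.7 + 54.6 + 5.66 = 91.96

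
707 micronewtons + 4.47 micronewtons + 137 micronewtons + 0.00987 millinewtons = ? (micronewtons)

858.34 micronewtons

In micronewtons:
  707 micronewtons → 707
  4.47 micronewtons → 4.47
  137 micronewtons → 137
  0.00987 millinewtons = 0.00987e3 micronewtons = 9.87
Sum: 707 + 4.47 + 137 + 9.87 = 858.34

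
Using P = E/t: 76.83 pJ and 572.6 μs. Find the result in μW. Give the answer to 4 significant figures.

0.1342 μW

(76.83 × 10⁻¹²) / (572.6 × 10⁻⁶) = 0.134177 × 10⁻⁶ W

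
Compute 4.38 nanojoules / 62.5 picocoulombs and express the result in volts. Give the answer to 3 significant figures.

70.1 volts

(4.38e-9) / (62.5e-12) = 0.07008e3 V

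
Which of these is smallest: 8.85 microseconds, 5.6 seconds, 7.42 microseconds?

7.42 microseconds

8.85 microseconds = 0.00000885 seconds
5.6 seconds = 5.6 seconds
7.42 microseconds = 0.00000742 seconds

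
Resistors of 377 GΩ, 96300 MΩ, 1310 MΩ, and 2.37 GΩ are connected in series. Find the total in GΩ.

476.98 GΩ

In GΩ:
  377 GΩ → 377
  96300 MΩ = 96300e-3 GΩ = 96.3
  1310 MΩ = 1310e-3 GΩ = 1.31
  2.37 GΩ → 2.37
Sum: 377 + 96.3 + 1.31 + 2.37 = 476.98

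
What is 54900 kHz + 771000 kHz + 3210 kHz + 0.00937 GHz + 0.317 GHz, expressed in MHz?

1155.48 MHz

In MHz:
  54900 kHz = 54900 × 10^-3 MHz = 54.9
  771000 kHz = 771000 × 10^-3 MHz = 771
  3210 kHz = 3210 × 10^-3 MHz = 3.21
  0.00937 GHz = 0.00937 × 10^3 MHz = 9.37
  0.317 GHz = 0.317 × 10^3 MHz = 317
Sum: 54.9 + 771 + 3.21 + 9.37 + 317 = 1155.48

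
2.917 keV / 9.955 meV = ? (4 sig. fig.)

(2.917 × 10³) / (9.955 × 10⁻³) = 0.29302 × 10⁶

293000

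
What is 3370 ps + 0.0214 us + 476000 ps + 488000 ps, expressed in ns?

In ns:
  3370 ps = 3370 × 10^-3 ns = 3.37
  0.0214 us = 0.0214 × 10^3 ns = 21.4
  476000 ps = 476000 × 10^-3 ns = 476
  488000 ps = 488000 × 10^-3 ns = 488
Sum: 3.37 + 21.4 + 476 + 488 = 988.77

988.77 ns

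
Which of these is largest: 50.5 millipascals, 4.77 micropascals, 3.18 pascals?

3.18 pascals

50.5 millipascals = 0.0505 pascals
4.77 micropascals = 0.00000477 pascals
3.18 pascals = 3.18 pascals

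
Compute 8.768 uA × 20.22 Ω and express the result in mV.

0.17728896 mV

8.768 × 10⁻⁶ × 20.22 = 177.28896 × 10⁻⁶ V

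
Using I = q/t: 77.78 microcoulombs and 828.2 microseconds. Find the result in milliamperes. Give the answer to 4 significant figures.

(77.78 × 10⁻⁶) / (828.2 × 10⁻⁶) = 0.0939145 A

93.91 milliamperes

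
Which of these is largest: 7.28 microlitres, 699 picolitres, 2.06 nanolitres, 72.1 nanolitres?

7.28 microlitres = 0.00000728 litres
699 picolitres = 0.000000000699 litres
2.06 nanolitres = 0.00000000206 litres
72.1 nanolitres = 0.0000000721 litres

7.28 microlitres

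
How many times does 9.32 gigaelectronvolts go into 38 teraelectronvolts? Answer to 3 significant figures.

(38 × 10^12) / (9.32 × 10^9) = 4.077 × 10^3

4080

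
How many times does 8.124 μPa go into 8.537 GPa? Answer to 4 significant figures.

(8.537e9) / (8.124e-6) = 1.0508e15

1051000000000000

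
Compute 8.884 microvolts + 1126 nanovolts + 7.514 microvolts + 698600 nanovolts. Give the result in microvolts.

In microvolts:
  8.884 microvolts → 8.884
  1126 nanovolts = 1126 × 10^-3 microvolts = 1.126
  7.514 microvolts → 7.514
  698600 nanovolts = 698600 × 10^-3 microvolts = 698.6
Sum: 8.884 + 1.126 + 7.514 + 698.6 = 716.124

716.124 microvolts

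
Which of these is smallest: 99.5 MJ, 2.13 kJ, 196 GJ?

99.5 MJ = 99500000 J
2.13 kJ = 2130 J
196 GJ = 196000000000 J

2.13 kJ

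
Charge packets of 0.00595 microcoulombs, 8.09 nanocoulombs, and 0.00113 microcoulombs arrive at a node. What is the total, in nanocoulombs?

In nanocoulombs:
  0.00595 microcoulombs = 0.00595e3 nanocoulombs = 5.95
  8.09 nanocoulombs → 8.09
  0.00113 microcoulombs = 0.00113e3 nanocoulombs = 1.13
Sum: 5.95 + 8.09 + 1.13 = 15.17

15.17 nanocoulombs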